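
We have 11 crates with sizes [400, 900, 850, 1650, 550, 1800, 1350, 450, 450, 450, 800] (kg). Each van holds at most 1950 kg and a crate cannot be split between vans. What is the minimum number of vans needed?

Total = 1800 + 1650 + 1350 + 900 + 850 + 800 + 550 + 450 + 450 + 450 + 400 = 9650 kg.
Lower bound: ⌈9650/1950⌉ = 5 vans.
A packing using 6 vans:
  van 1: 1800 = 1800
  van 2: 1650 = 1650
  van 3: 1350 + 550 = 1900
  van 4: 900 + 850 = 1750
  van 5: 800 + 450 + 450 = 1700
  van 6: 450 + 400 = 850
No arrangement into 5 vans stays within capacity, so 6 is optimal.

6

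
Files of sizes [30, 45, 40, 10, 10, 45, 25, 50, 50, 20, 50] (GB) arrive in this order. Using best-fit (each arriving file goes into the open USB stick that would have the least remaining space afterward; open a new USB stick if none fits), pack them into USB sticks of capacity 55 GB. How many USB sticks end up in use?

8

  30 → USB stick 1 (new)  [load 30/55]
  45 → USB stick 2 (new)  [load 45/55]
  40 → USB stick 3 (new)  [load 40/55]
  10 → USB stick 2  [load 55/55]
  10 → USB stick 3  [load 50/55]
  45 → USB stick 4 (new)  [load 45/55]
  25 → USB stick 1  [load 55/55]
  50 → USB stick 5 (new)  [load 50/55]
  50 → USB stick 6 (new)  [load 50/55]
  20 → USB stick 7 (new)  [load 20/55]
  50 → USB stick 8 (new)  [load 50/55]
8 USB sticks opened.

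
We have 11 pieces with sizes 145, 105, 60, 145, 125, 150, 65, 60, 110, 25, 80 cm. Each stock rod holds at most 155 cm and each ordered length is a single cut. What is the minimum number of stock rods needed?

Total = 150 + 145 + 145 + 125 + 110 + 105 + 80 + 65 + 60 + 60 + 25 = 1070 cm.
Lower bound: ⌈1070/155⌉ = 7 stock rods.
A packing using 8 stock rods:
  stock rod 1: 150 = 150
  stock rod 2: 145 = 145
  stock rod 3: 145 = 145
  stock rod 4: 125 + 25 = 150
  stock rod 5: 110 = 110
  stock rod 6: 105 = 105
  stock rod 7: 80 + 65 = 145
  stock rod 8: 60 + 60 = 120
No arrangement into 7 stock rods stays within capacity, so 8 is optimal.

8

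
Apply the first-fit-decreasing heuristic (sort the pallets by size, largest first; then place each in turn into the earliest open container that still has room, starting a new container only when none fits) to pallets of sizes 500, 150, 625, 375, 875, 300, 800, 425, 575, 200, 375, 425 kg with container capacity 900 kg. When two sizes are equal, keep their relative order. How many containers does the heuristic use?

7

Sorted descending: 875, 800, 625, 575, 500, 425, 425, 375, 375, 300, 200, 150.
  875 → container 1 (new)  [load 875/900]
  800 → container 2 (new)  [load 800/900]
  625 → container 3 (new)  [load 625/900]
  575 → container 4 (new)  [load 575/900]
  500 → container 5 (new)  [load 500/900]
  425 → container 6 (new)  [load 425/900]
  425 → container 6  [load 850/900]
  375 → container 5  [load 875/900]
  375 → container 7 (new)  [load 375/900]
  300 → container 4  [load 875/900]
  200 → container 3  [load 825/900]
  150 → container 7  [load 525/900]
7 containers opened.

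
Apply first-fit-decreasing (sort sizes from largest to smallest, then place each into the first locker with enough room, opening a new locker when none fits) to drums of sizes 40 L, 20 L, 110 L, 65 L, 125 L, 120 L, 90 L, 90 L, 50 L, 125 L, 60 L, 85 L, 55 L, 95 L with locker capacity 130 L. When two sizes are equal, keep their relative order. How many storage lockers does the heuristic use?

10

Sorted descending: 125, 125, 120, 110, 95, 90, 90, 85, 65, 60, 55, 50, 40, 20.
  125 → locker 1 (new)  [load 125/130]
  125 → locker 2 (new)  [load 125/130]
  120 → locker 3 (new)  [load 120/130]
  110 → locker 4 (new)  [load 110/130]
  95 → locker 5 (new)  [load 95/130]
  90 → locker 6 (new)  [load 90/130]
  90 → locker 7 (new)  [load 90/130]
  85 → locker 8 (new)  [load 85/130]
  65 → locker 9 (new)  [load 65/130]
  60 → locker 9  [load 125/130]
  55 → locker 10 (new)  [load 55/130]
  50 → locker 10  [load 105/130]
  40 → locker 6  [load 130/130]
  20 → locker 4  [load 130/130]
10 storage lockers opened.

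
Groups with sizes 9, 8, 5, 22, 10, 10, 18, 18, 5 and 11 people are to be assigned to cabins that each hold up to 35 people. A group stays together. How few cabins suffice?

Total = 22 + 18 + 18 + 11 + 10 + 10 + 9 + 8 + 5 + 5 = 116 people.
Lower bound: ⌈116/35⌉ = 4 cabins.
A packing using 4 cabins:
  cabin 1: 22 + 11 = 33
  cabin 2: 18 + 10 + 5 = 33
  cabin 3: 18 + 10 + 5 = 33
  cabin 4: 9 + 8 = 17
This matches the lower bound, so 4 is optimal.

4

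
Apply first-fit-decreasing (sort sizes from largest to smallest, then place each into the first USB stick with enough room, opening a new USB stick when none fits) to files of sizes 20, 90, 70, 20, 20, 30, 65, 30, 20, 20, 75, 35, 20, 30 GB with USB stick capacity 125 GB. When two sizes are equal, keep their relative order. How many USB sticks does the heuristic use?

5

Sorted descending: 90, 75, 70, 65, 35, 30, 30, 30, 20, 20, 20, 20, 20, 20.
  90 → USB stick 1 (new)  [load 90/125]
  75 → USB stick 2 (new)  [load 75/125]
  70 → USB stick 3 (new)  [load 70/125]
  65 → USB stick 4 (new)  [load 65/125]
  35 → USB stick 1  [load 125/125]
  30 → USB stick 2  [load 105/125]
  30 → USB stick 3  [load 100/125]
  30 → USB stick 4  [load 95/125]
  20 → USB stick 2  [load 125/125]
  20 → USB stick 3  [load 120/125]
  20 → USB stick 4  [load 115/125]
  20 → USB stick 5 (new)  [load 20/125]
  20 → USB stick 5  [load 40/125]
  20 → USB stick 5  [load 60/125]
5 USB sticks opened.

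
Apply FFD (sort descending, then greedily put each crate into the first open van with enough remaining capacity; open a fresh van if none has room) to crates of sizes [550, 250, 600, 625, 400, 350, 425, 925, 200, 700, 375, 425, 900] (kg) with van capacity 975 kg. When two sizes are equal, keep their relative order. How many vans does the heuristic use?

Sorted descending: 925, 900, 700, 625, 600, 550, 425, 425, 400, 375, 350, 250, 200.
  925 → van 1 (new)  [load 925/975]
  900 → van 2 (new)  [load 900/975]
  700 → van 3 (new)  [load 700/975]
  625 → van 4 (new)  [load 625/975]
  600 → van 5 (new)  [load 600/975]
  550 → van 6 (new)  [load 550/975]
  425 → van 6  [load 975/975]
  425 → van 7 (new)  [load 425/975]
  400 → van 7  [load 825/975]
  375 → van 5  [load 975/975]
  350 → van 4  [load 975/975]
  250 → van 3  [load 950/975]
  200 → van 8 (new)  [load 200/975]
8 vans opened.

8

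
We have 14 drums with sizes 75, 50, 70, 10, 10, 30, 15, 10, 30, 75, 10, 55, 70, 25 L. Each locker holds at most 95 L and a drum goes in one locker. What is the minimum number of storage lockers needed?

6

Total = 75 + 75 + 70 + 70 + 55 + 50 + 30 + 30 + 25 + 15 + 10 + 10 + 10 + 10 = 535 L.
Lower bound: ⌈535/95⌉ = 6 storage lockers.
A packing using 6 storage lockers:
  locker 1: 75 + 15 = 90
  locker 2: 75 + 10 + 10 = 95
  locker 3: 70 + 25 = 95
  locker 4: 70 + 10 + 10 = 90
  locker 5: 55 + 30 = 85
  locker 6: 50 + 30 = 80
This matches the lower bound, so 6 is optimal.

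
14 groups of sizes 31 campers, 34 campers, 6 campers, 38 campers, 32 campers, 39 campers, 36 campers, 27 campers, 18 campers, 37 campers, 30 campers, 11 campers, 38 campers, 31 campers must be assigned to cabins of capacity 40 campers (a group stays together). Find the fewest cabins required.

12

Total = 39 + 38 + 38 + 37 + 36 + 34 + 32 + 31 + 31 + 30 + 27 + 18 + 11 + 6 = 408 campers.
Lower bound: ⌈408/40⌉ = 11 cabins.
A packing using 12 cabins:
  cabin 1: 39 = 39
  cabin 2: 38 = 38
  cabin 3: 38 = 38
  cabin 4: 37 = 37
  cabin 5: 36 = 36
  cabin 6: 34 + 6 = 40
  cabin 7: 32 = 32
  cabin 8: 31 = 31
  cabin 9: 31 = 31
  cabin 10: 30 = 30
  cabin 11: 27 + 11 = 38
  cabin 12: 18 = 18
No arrangement into 11 cabins stays within capacity, so 12 is optimal.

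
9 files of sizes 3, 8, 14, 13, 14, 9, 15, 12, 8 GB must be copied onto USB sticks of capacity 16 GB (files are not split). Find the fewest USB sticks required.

Total = 15 + 14 + 14 + 13 + 12 + 9 + 8 + 8 + 3 = 96 GB.
Lower bound: ⌈96/16⌉ = 6 USB sticks.
A packing using 7 USB sticks:
  USB stick 1: 15 = 15
  USB stick 2: 14 = 14
  USB stick 3: 14 = 14
  USB stick 4: 13 + 3 = 16
  USB stick 5: 12 = 12
  USB stick 6: 9 = 9
  USB stick 7: 8 + 8 = 16
No arrangement into 6 USB sticks stays within capacity, so 7 is optimal.

7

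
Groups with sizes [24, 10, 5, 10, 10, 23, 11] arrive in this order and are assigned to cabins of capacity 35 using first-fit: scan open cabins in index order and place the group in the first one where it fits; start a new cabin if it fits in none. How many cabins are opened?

  24 → cabin 1 (new)  [load 24/35]
  10 → cabin 1  [load 34/35]
  5 → cabin 2 (new)  [load 5/35]
  10 → cabin 2  [load 15/35]
  10 → cabin 2  [load 25/35]
  23 → cabin 3 (new)  [load 23/35]
  11 → cabin 3  [load 34/35]
3 cabins opened.

3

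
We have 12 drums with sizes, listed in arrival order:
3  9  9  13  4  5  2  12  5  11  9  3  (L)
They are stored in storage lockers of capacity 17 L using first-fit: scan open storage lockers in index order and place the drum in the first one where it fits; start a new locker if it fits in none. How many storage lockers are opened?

6

  3 → locker 1 (new)  [load 3/17]
  9 → locker 1  [load 12/17]
  9 → locker 2 (new)  [load 9/17]
  13 → locker 3 (new)  [load 13/17]
  4 → locker 1  [load 16/17]
  5 → locker 2  [load 14/17]
  2 → locker 2  [load 16/17]
  12 → locker 4 (new)  [load 12/17]
  5 → locker 4  [load 17/17]
  11 → locker 5 (new)  [load 11/17]
  9 → locker 6 (new)  [load 9/17]
  3 → locker 3  [load 16/17]
6 storage lockers opened.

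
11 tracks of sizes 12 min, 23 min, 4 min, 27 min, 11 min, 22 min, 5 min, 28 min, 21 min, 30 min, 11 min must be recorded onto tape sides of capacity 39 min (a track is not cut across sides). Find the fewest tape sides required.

Total = 30 + 28 + 27 + 23 + 22 + 21 + 12 + 11 + 11 + 5 + 4 = 194 min.
Lower bound: ⌈194/39⌉ = 5 tape sides.
Also, 6 tracks each exceed 39/2 min, and no two of those can share a side, so at least 6 tape sides are needed.
A packing using 6 tape sides:
  side 1: 30 + 5 + 4 = 39
  side 2: 28 + 11 = 39
  side 3: 27 + 12 = 39
  side 4: 23 + 11 = 34
  side 5: 22 = 22
  side 6: 21 = 21
This matches the lower bound, so 6 is optimal.

6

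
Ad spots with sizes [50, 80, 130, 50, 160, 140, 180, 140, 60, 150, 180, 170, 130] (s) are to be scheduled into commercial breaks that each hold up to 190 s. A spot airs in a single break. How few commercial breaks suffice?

Total = 180 + 180 + 170 + 160 + 150 + 140 + 140 + 130 + 130 + 80 + 60 + 50 + 50 = 1620 s.
Lower bound: ⌈1620/190⌉ = 9 commercial breaks.
A packing using 10 commercial breaks:
  break 1: 180 = 180
  break 2: 180 = 180
  break 3: 170 = 170
  break 4: 160 = 160
  break 5: 150 = 150
  break 6: 140 + 50 = 190
  break 7: 140 + 50 = 190
  break 8: 130 + 60 = 190
  break 9: 130 = 130
  break 10: 80 = 80
No arrangement into 9 commercial breaks stays within capacity, so 10 is optimal.

10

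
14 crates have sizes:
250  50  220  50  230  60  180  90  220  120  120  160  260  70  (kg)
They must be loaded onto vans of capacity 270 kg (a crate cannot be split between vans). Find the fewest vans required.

Total = 260 + 250 + 230 + 220 + 220 + 180 + 160 + 120 + 120 + 90 + 70 + 60 + 50 + 50 = 2080 kg.
Lower bound: ⌈2080/270⌉ = 8 vans.
A packing using 9 vans:
  van 1: 260 = 260
  van 2: 250 = 250
  van 3: 230 = 230
  van 4: 220 + 50 = 270
  van 5: 220 + 50 = 270
  van 6: 180 + 90 = 270
  van 7: 160 + 70 = 230
  van 8: 120 + 120 = 240
  van 9: 60 = 60
No arrangement into 8 vans stays within capacity, so 9 is optimal.

9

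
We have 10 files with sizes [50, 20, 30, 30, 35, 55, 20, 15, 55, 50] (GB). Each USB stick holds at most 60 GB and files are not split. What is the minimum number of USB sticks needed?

Total = 55 + 55 + 50 + 50 + 35 + 30 + 30 + 20 + 20 + 15 = 360 GB.
Lower bound: ⌈360/60⌉ = 6 USB sticks.
A packing using 7 USB sticks:
  USB stick 1: 55 = 55
  USB stick 2: 55 = 55
  USB stick 3: 50 = 50
  USB stick 4: 50 = 50
  USB stick 5: 35 + 20 = 55
  USB stick 6: 30 + 30 = 60
  USB stick 7: 20 + 15 = 35
No arrangement into 6 USB sticks stays within capacity, so 7 is optimal.

7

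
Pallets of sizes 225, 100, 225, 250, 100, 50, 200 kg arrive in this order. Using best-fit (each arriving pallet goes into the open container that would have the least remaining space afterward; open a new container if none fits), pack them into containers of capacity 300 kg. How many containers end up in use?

5

  225 → container 1 (new)  [load 225/300]
  100 → container 2 (new)  [load 100/300]
  225 → container 3 (new)  [load 225/300]
  250 → container 4 (new)  [load 250/300]
  100 → container 2  [load 200/300]
  50 → container 4  [load 300/300]
  200 → container 5 (new)  [load 200/300]
5 containers opened.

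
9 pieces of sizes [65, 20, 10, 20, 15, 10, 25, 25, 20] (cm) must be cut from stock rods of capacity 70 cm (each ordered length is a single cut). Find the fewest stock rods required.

4

Total = 65 + 25 + 25 + 20 + 20 + 20 + 15 + 10 + 10 = 210 cm.
Lower bound: ⌈210/70⌉ = 3 stock rods.
A packing using 4 stock rods:
  stock rod 1: 65 = 65
  stock rod 2: 25 + 25 + 20 = 70
  stock rod 3: 20 + 20 + 15 + 10 = 65
  stock rod 4: 10 = 10
No arrangement into 3 stock rods stays within capacity, so 4 is optimal.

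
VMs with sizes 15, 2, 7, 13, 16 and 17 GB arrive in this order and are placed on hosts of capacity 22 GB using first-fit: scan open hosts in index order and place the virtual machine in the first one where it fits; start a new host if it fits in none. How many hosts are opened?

4

  15 → host 1 (new)  [load 15/22]
  2 → host 1  [load 17/22]
  7 → host 2 (new)  [load 7/22]
  13 → host 2  [load 20/22]
  16 → host 3 (new)  [load 16/22]
  17 → host 4 (new)  [load 17/22]
4 hosts opened.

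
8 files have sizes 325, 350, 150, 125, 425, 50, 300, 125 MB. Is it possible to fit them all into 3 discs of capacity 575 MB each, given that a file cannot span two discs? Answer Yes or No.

Total = 1850 MB; ⌈1850/575⌉ = 4.
At least 4 discs are required, but only 3 are allowed.

No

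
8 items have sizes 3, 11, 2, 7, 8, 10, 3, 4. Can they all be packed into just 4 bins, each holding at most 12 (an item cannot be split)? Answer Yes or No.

No

Total = 48; ⌈48/12⌉ = 4.
The bound of 4 does not rule out 4, but exhaustive search shows no assignment into 4 bins of capacity 12 exists — the minimum is 5.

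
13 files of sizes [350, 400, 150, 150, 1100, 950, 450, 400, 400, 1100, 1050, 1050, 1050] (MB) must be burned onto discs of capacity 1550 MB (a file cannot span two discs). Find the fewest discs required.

Total = 1100 + 1100 + 1050 + 1050 + 1050 + 950 + 450 + 400 + 400 + 400 + 350 + 150 + 150 = 8600 MB.
Lower bound: ⌈8600/1550⌉ = 6 discs.
A packing using 6 discs:
  disc 1: 1100 + 450 = 1550
  disc 2: 1100 + 400 = 1500
  disc 3: 1050 + 400 = 1450
  disc 4: 1050 + 400 = 1450
  disc 5: 1050 + 350 + 150 = 1550
  disc 6: 950 + 150 = 1100
This matches the lower bound, so 6 is optimal.

6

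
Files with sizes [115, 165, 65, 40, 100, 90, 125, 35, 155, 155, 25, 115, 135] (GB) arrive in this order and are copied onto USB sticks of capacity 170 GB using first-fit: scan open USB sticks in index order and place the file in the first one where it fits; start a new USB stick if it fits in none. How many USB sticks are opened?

  115 → USB stick 1 (new)  [load 115/170]
  165 → USB stick 2 (new)  [load 165/170]
  65 → USB stick 3 (new)  [load 65/170]
  40 → USB stick 1  [load 155/170]
  100 → USB stick 3  [load 165/170]
  90 → USB stick 4 (new)  [load 90/170]
  125 → USB stick 5 (new)  [load 125/170]
  35 → USB stick 4  [load 125/170]
  155 → USB stick 6 (new)  [load 155/170]
  155 → USB stick 7 (new)  [load 155/170]
  25 → USB stick 4  [load 150/170]
  115 → USB stick 8 (new)  [load 115/170]
  135 → USB stick 9 (new)  [load 135/170]
9 USB sticks opened.

9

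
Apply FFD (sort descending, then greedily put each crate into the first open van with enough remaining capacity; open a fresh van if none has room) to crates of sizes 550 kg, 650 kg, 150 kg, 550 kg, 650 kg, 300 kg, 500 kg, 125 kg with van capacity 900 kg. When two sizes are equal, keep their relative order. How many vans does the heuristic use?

Sorted descending: 650, 650, 550, 550, 500, 300, 150, 125.
  650 → van 1 (new)  [load 650/900]
  650 → van 2 (new)  [load 650/900]
  550 → van 3 (new)  [load 550/900]
  550 → van 4 (new)  [load 550/900]
  500 → van 5 (new)  [load 500/900]
  300 → van 3  [load 850/900]
  150 → van 1  [load 800/900]
  125 → van 2  [load 775/900]
5 vans opened.

5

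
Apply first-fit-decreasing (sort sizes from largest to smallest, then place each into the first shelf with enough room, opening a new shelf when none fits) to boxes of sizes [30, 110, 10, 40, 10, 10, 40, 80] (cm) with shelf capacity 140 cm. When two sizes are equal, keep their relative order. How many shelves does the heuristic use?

Sorted descending: 110, 80, 40, 40, 30, 10, 10, 10.
  110 → shelf 1 (new)  [load 110/140]
  80 → shelf 2 (new)  [load 80/140]
  40 → shelf 2  [load 120/140]
  40 → shelf 3 (new)  [load 40/140]
  30 → shelf 1  [load 140/140]
  10 → shelf 2  [load 130/140]
  10 → shelf 2  [load 140/140]
  10 → shelf 3  [load 50/140]
3 shelves opened.

3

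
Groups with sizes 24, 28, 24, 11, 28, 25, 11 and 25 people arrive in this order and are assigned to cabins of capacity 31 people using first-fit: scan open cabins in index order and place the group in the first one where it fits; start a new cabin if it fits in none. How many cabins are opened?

  24 → cabin 1 (new)  [load 24/31]
  28 → cabin 2 (new)  [load 28/31]
  24 → cabin 3 (new)  [load 24/31]
  11 → cabin 4 (new)  [load 11/31]
  28 → cabin 5 (new)  [load 28/31]
  25 → cabin 6 (new)  [load 25/31]
  11 → cabin 4  [load 22/31]
  25 → cabin 7 (new)  [load 25/31]
7 cabins opened.

7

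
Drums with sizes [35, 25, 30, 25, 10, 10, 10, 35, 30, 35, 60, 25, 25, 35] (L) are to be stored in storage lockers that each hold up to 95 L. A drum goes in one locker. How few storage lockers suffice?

5

Total = 60 + 35 + 35 + 35 + 35 + 30 + 30 + 25 + 25 + 25 + 25 + 10 + 10 + 10 = 390 L.
Lower bound: ⌈390/95⌉ = 5 storage lockers.
A packing using 5 storage lockers:
  locker 1: 60 + 35 = 95
  locker 2: 35 + 35 + 25 = 95
  locker 3: 35 + 30 + 30 = 95
  locker 4: 25 + 25 + 25 + 10 + 10 = 95
  locker 5: 10 = 10
This matches the lower bound, so 5 is optimal.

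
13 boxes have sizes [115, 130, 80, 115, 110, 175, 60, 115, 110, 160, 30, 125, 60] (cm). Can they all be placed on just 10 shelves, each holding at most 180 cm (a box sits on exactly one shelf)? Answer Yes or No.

Yes

A valid assignment using 10 shelves:
  shelf 1: 175 = 175
  shelf 2: 160 = 160
  shelf 3: 130 + 30 = 160
  shelf 4: 125 = 125
  shelf 5: 115 + 60 = 175
  shelf 6: 115 + 60 = 175
  shelf 7: 115 = 115
  shelf 8: 110 = 110
  shelf 9: 110 = 110
  shelf 10: 80 = 80
Every load is within 180 cm, so 10 shelves suffice.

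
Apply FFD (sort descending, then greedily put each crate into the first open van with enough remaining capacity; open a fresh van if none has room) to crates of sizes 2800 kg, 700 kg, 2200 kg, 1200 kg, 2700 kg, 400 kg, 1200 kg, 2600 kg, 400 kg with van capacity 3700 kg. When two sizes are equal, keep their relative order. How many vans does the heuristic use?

Sorted descending: 2800, 2700, 2600, 2200, 1200, 1200, 700, 400, 400.
  2800 → van 1 (new)  [load 2800/3700]
  2700 → van 2 (new)  [load 2700/3700]
  2600 → van 3 (new)  [load 2600/3700]
  2200 → van 4 (new)  [load 2200/3700]
  1200 → van 4  [load 3400/3700]
  1200 → van 5 (new)  [load 1200/3700]
  700 → van 1  [load 3500/3700]
  400 → van 2  [load 3100/3700]
  400 → van 2  [load 3500/3700]
5 vans opened.

5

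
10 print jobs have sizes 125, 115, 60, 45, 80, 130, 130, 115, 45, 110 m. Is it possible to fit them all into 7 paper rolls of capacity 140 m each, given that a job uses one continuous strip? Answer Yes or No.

No

Total = 955 m; ⌈955/140⌉ = 7.
The bound of 7 does not rule out 7, but exhaustive search shows no assignment into 7 paper rolls of capacity 140 m exists — the minimum is 8.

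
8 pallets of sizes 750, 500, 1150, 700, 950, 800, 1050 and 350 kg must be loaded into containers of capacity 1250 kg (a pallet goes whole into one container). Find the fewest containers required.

Total = 1150 + 1050 + 950 + 800 + 750 + 700 + 500 + 350 = 6250 kg.
Lower bound: ⌈6250/1250⌉ = 5 containers.
Also, 6 pallets each exceed 625 kg, and no two of those can share a container, so at least 6 containers are needed.
A packing using 6 containers:
  container 1: 1150 = 1150
  container 2: 1050 = 1050
  container 3: 950 = 950
  container 4: 800 + 350 = 1150
  container 5: 750 + 500 = 1250
  container 6: 700 = 700
This matches the lower bound, so 6 is optimal.

6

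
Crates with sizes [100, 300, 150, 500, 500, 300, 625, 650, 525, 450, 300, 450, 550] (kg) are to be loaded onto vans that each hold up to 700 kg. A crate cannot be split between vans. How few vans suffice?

Total = 650 + 625 + 550 + 525 + 500 + 500 + 450 + 450 + 300 + 300 + 300 + 150 + 100 = 5400 kg.
Lower bound: ⌈5400/700⌉ = 8 vans.
A packing using 10 vans:
  van 1: 650 = 650
  van 2: 625 = 625
  van 3: 550 + 150 = 700
  van 4: 525 + 100 = 625
  van 5: 500 = 500
  van 6: 500 = 500
  van 7: 450 = 450
  van 8: 450 = 450
  van 9: 300 + 300 = 600
  van 10: 300 = 300
No arrangement into 9 vans stays within capacity, so 10 is optimal.

10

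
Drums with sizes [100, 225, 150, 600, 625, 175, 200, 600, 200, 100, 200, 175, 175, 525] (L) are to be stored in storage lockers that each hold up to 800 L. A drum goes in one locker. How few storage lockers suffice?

Total = 625 + 600 + 600 + 525 + 225 + 200 + 200 + 200 + 175 + 175 + 175 + 150 + 100 + 100 = 4050 L.
Lower bound: ⌈4050/800⌉ = 6 storage lockers.
A packing using 6 storage lockers:
  locker 1: 625 + 175 = 800
  locker 2: 600 + 200 = 800
  locker 3: 600 + 200 = 800
  locker 4: 525 + 225 = 750
  locker 5: 200 + 175 + 175 + 150 + 100 = 800
  locker 6: 100 = 100
This matches the lower bound, so 6 is optimal.

6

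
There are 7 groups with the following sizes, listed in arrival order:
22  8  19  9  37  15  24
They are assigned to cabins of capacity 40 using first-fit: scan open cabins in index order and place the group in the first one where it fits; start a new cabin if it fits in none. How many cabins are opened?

4

  22 → cabin 1 (new)  [load 22/40]
  8 → cabin 1  [load 30/40]
  19 → cabin 2 (new)  [load 19/40]
  9 → cabin 1  [load 39/40]
  37 → cabin 3 (new)  [load 37/40]
  15 → cabin 2  [load 34/40]
  24 → cabin 4 (new)  [load 24/40]
4 cabins opened.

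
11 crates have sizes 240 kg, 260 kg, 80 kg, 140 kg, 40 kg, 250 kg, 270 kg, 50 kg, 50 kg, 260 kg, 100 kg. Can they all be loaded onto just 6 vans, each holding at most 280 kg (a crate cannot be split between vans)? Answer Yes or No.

Total = 1740 kg; ⌈1740/280⌉ = 7.
At least 7 vans are required, but only 6 are allowed.

No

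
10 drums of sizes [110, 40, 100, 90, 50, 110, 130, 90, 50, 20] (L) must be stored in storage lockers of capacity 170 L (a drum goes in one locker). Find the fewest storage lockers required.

6

Total = 130 + 110 + 110 + 100 + 90 + 90 + 50 + 50 + 40 + 20 = 790 L.
Lower bound: ⌈790/170⌉ = 5 storage lockers.
Also, 6 drums each exceed 85 L, and no two of those can share a locker, so at least 6 storage lockers are needed.
A packing using 6 storage lockers:
  locker 1: 130 + 40 = 170
  locker 2: 110 + 50 = 160
  locker 3: 110 + 50 = 160
  locker 4: 100 + 20 = 120
  locker 5: 90 = 90
  locker 6: 90 = 90
This matches the lower bound, so 6 is optimal.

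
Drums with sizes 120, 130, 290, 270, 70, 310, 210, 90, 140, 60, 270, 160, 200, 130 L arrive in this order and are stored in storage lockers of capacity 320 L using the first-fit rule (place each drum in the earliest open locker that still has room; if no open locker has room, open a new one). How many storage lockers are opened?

  120 → locker 1 (new)  [load 120/320]
  130 → locker 1  [load 250/320]
  290 → locker 2 (new)  [load 290/320]
  270 → locker 3 (new)  [load 270/320]
  70 → locker 1  [load 320/320]
  310 → locker 4 (new)  [load 310/320]
  210 → locker 5 (new)  [load 210/320]
  90 → locker 5  [load 300/320]
  140 → locker 6 (new)  [load 140/320]
  60 → locker 6  [load 200/320]
  270 → locker 7 (new)  [load 270/320]
  160 → locker 8 (new)  [load 160/320]
  200 → locker 9 (new)  [load 200/320]
  130 → locker 8  [load 290/320]
9 storage lockers opened.

9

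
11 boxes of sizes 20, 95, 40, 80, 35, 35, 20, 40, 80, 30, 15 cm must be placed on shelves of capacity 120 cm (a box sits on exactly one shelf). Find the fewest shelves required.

5

Total = 95 + 80 + 80 + 40 + 40 + 35 + 35 + 30 + 20 + 20 + 15 = 490 cm.
Lower bound: ⌈490/120⌉ = 5 shelves.
A packing using 5 shelves:
  shelf 1: 95 + 20 = 115
  shelf 2: 80 + 40 = 120
  shelf 3: 80 + 40 = 120
  shelf 4: 35 + 35 + 30 + 20 = 120
  shelf 5: 15 = 15
This matches the lower bound, so 5 is optimal.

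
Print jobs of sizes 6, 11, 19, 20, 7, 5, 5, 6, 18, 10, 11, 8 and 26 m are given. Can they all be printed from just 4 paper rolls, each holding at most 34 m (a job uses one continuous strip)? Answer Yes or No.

Total = 152 m; ⌈152/34⌉ = 5.
At least 5 paper rolls are required, but only 4 are allowed.

No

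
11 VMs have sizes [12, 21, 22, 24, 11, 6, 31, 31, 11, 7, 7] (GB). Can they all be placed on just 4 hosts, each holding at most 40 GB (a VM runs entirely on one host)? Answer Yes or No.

Total = 183 GB; ⌈183/40⌉ = 5.
At least 5 hosts are required, but only 4 are allowed.

No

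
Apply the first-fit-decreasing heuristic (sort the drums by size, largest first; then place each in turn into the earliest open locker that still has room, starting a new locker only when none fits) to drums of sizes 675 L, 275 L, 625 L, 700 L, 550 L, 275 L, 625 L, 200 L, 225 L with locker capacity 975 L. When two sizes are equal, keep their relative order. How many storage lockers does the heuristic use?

5

Sorted descending: 700, 675, 625, 625, 550, 275, 275, 225, 200.
  700 → locker 1 (new)  [load 700/975]
  675 → locker 2 (new)  [load 675/975]
  625 → locker 3 (new)  [load 625/975]
  625 → locker 4 (new)  [load 625/975]
  550 → locker 5 (new)  [load 550/975]
  275 → locker 1  [load 975/975]
  275 → locker 2  [load 950/975]
  225 → locker 3  [load 850/975]
  200 → locker 4  [load 825/975]
5 storage lockers opened.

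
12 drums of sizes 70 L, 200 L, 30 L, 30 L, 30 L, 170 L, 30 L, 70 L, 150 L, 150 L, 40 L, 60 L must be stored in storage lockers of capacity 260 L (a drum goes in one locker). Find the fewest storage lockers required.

4

Total = 200 + 170 + 150 + 150 + 70 + 70 + 60 + 40 + 30 + 30 + 30 + 30 = 1030 L.
Lower bound: ⌈1030/260⌉ = 4 storage lockers.
A packing using 4 storage lockers:
  locker 1: 200 + 60 = 260
  locker 2: 170 + 30 + 30 + 30 = 260
  locker 3: 150 + 70 + 40 = 260
  locker 4: 150 + 70 + 30 = 250
This matches the lower bound, so 4 is optimal.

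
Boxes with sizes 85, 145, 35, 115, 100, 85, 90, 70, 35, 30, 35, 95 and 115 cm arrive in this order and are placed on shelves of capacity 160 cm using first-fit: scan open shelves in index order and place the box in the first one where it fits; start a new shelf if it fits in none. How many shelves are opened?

8

  85 → shelf 1 (new)  [load 85/160]
  145 → shelf 2 (new)  [load 145/160]
  35 → shelf 1  [load 120/160]
  115 → shelf 3 (new)  [load 115/160]
  100 → shelf 4 (new)  [load 100/160]
  85 → shelf 5 (new)  [load 85/160]
  90 → shelf 6 (new)  [load 90/160]
  70 → shelf 5  [load 155/160]
  35 → shelf 1  [load 155/160]
  30 → shelf 3  [load 145/160]
  35 → shelf 4  [load 135/160]
  95 → shelf 7 (new)  [load 95/160]
  115 → shelf 8 (new)  [load 115/160]
8 shelves opened.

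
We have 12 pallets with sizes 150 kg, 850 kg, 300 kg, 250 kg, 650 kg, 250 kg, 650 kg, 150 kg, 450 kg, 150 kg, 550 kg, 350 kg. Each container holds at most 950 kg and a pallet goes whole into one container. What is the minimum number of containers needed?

Total = 850 + 650 + 650 + 550 + 450 + 350 + 300 + 250 + 250 + 150 + 150 + 150 = 4750 kg.
Lower bound: ⌈4750/950⌉ = 5 containers.
A packing using 6 containers:
  container 1: 850 = 850
  container 2: 650 + 300 = 950
  container 3: 650 + 250 = 900
  container 4: 550 + 350 = 900
  container 5: 450 + 250 + 150 = 850
  container 6: 150 + 150 = 300
No arrangement into 5 containers stays within capacity, so 6 is optimal.

6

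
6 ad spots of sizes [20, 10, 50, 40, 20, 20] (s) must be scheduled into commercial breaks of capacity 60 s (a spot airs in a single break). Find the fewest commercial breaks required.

3

Total = 50 + 40 + 20 + 20 + 20 + 10 = 160 s.
Lower bound: ⌈160/60⌉ = 3 commercial breaks.
A packing using 3 commercial breaks:
  break 1: 50 + 10 = 60
  break 2: 40 + 20 = 60
  break 3: 20 + 20 = 40
This matches the lower bound, so 3 is optimal.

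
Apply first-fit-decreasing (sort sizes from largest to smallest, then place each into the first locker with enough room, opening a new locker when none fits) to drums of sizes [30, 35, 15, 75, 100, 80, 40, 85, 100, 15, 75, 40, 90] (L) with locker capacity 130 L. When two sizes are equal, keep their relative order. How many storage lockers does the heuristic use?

7

Sorted descending: 100, 100, 90, 85, 80, 75, 75, 40, 40, 35, 30, 15, 15.
  100 → locker 1 (new)  [load 100/130]
  100 → locker 2 (new)  [load 100/130]
  90 → locker 3 (new)  [load 90/130]
  85 → locker 4 (new)  [load 85/130]
  80 → locker 5 (new)  [load 80/130]
  75 → locker 6 (new)  [load 75/130]
  75 → locker 7 (new)  [load 75/130]
  40 → locker 3  [load 130/130]
  40 → locker 4  [load 125/130]
  35 → locker 5  [load 115/130]
  30 → locker 1  [load 130/130]
  15 → locker 2  [load 115/130]
  15 → locker 2  [load 130/130]
7 storage lockers opened.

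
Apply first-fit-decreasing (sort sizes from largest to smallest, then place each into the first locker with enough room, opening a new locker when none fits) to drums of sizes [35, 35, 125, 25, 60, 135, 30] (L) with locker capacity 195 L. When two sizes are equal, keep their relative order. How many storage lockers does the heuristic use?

3

Sorted descending: 135, 125, 60, 35, 35, 30, 25.
  135 → locker 1 (new)  [load 135/195]
  125 → locker 2 (new)  [load 125/195]
  60 → locker 1  [load 195/195]
  35 → locker 2  [load 160/195]
  35 → locker 2  [load 195/195]
  30 → locker 3 (new)  [load 30/195]
  25 → locker 3  [load 55/195]
3 storage lockers opened.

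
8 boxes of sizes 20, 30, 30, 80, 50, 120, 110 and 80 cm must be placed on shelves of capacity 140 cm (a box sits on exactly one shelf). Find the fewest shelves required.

4

Total = 120 + 110 + 80 + 80 + 50 + 30 + 30 + 20 = 520 cm.
Lower bound: ⌈520/140⌉ = 4 shelves.
A packing using 4 shelves:
  shelf 1: 120 + 20 = 140
  shelf 2: 110 + 30 = 140
  shelf 3: 80 + 50 = 130
  shelf 4: 80 + 30 = 110
This matches the lower bound, so 4 is optimal.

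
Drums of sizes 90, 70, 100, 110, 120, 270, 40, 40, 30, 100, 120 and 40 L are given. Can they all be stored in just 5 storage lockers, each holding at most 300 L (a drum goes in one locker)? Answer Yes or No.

A valid assignment using 4 storage lockers:
  locker 1: 270 + 30 = 300
  locker 2: 120 + 120 + 40 = 280
  locker 3: 110 + 100 + 90 = 300
  locker 4: 100 + 70 + 40 + 40 = 250
That uses only 4 ≤ 5, so 5 storage lockers are enough.

Yes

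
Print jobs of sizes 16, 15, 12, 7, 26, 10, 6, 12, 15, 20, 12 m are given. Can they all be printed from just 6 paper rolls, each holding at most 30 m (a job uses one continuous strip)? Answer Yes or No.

Yes

A valid assignment using 6 paper rolls:
  roll 1: 26 = 26
  roll 2: 20 + 10 = 30
  roll 3: 16 + 12 = 28
  roll 4: 15 + 15 = 30
  roll 5: 12 + 12 + 6 = 30
  roll 6: 7 = 7
Every load is within 30 m, so 6 paper rolls suffice.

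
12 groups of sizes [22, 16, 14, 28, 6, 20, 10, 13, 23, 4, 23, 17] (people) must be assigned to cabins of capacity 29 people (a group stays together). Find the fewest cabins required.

Total = 28 + 23 + 23 + 22 + 20 + 17 + 16 + 14 + 13 + 10 + 6 + 4 = 196 people.
Lower bound: ⌈196/29⌉ = 7 cabins.
A packing using 8 cabins:
  cabin 1: 28 = 28
  cabin 2: 23 + 6 = 29
  cabin 3: 23 + 4 = 27
  cabin 4: 22 = 22
  cabin 5: 20 = 20
  cabin 6: 17 + 10 = 27
  cabin 7: 16 + 13 = 29
  cabin 8: 14 = 14
No arrangement into 7 cabins stays within capacity, so 8 is optimal.

8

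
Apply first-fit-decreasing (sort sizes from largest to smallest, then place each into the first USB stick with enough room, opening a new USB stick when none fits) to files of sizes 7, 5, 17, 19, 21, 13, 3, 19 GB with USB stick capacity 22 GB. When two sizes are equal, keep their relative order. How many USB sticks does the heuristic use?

5

Sorted descending: 21, 19, 19, 17, 13, 7, 5, 3.
  21 → USB stick 1 (new)  [load 21/22]
  19 → USB stick 2 (new)  [load 19/22]
  19 → USB stick 3 (new)  [load 19/22]
  17 → USB stick 4 (new)  [load 17/22]
  13 → USB stick 5 (new)  [load 13/22]
  7 → USB stick 5  [load 20/22]
  5 → USB stick 4  [load 22/22]
  3 → USB stick 2  [load 22/22]
5 USB sticks opened.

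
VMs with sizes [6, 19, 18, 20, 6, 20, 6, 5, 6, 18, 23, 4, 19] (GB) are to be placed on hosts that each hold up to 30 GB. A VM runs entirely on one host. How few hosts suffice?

7

Total = 23 + 20 + 20 + 19 + 19 + 18 + 18 + 6 + 6 + 6 + 6 + 5 + 4 = 170 GB.
Lower bound: ⌈170/30⌉ = 6 hosts.
Also, 7 VMs each exceed 15 GB, and no two of those can share a host, so at least 7 hosts are needed.
A packing using 7 hosts:
  host 1: 23 + 6 = 29
  host 2: 20 + 6 + 4 = 30
  host 3: 20 + 6 = 26
  host 4: 19 + 6 + 5 = 30
  host 5: 19 = 19
  host 6: 18 = 18
  host 7: 18 = 18
This matches the lower bound, so 7 is optimal.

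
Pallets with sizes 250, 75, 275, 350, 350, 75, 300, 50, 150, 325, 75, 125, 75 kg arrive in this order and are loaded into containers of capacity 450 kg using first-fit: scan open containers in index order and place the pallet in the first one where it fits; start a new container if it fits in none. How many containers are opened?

  250 → container 1 (new)  [load 250/450]
  75 → container 1  [load 325/450]
  275 → container 2 (new)  [load 275/450]
  350 → container 3 (new)  [load 350/450]
  350 → container 4 (new)  [load 350/450]
  75 → container 1  [load 400/450]
  300 → container 5 (new)  [load 300/450]
  50 → container 1  [load 450/450]
  150 → container 2  [load 425/450]
  325 → container 6 (new)  [load 325/450]
  75 → container 3  [load 425/450]
  125 → container 5  [load 425/450]
  75 → container 4  [load 425/450]
6 containers opened.

6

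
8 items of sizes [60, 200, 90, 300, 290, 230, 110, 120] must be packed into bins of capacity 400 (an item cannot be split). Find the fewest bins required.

4

Total = 300 + 290 + 230 + 200 + 120 + 110 + 90 + 60 = 1400.
Lower bound: ⌈1400/400⌉ = 4 bins.
A packing using 4 bins:
  bin 1: 300 + 90 = 390
  bin 2: 290 + 110 = 400
  bin 3: 230 + 120 = 350
  bin 4: 200 + 60 = 260
This matches the lower bound, so 4 is optimal.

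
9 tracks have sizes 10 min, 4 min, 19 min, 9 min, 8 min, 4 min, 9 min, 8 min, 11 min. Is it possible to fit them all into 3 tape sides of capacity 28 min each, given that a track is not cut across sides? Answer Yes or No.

A valid assignment using 3 tape sides:
  side 1: 19 + 9 = 28
  side 2: 11 + 9 + 8 = 28
  side 3: 10 + 8 + 4 + 4 = 26
Every load is within 28 min, so 3 tape sides suffice.

Yes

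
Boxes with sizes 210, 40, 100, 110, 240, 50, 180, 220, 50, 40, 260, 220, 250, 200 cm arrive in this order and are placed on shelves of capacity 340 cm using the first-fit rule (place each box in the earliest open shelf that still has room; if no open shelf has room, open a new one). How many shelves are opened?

9

  210 → shelf 1 (new)  [load 210/340]
  40 → shelf 1  [load 250/340]
  100 → shelf 2 (new)  [load 100/340]
  110 → shelf 2  [load 210/340]
  240 → shelf 3 (new)  [load 240/340]
  50 → shelf 1  [load 300/340]
  180 → shelf 4 (new)  [load 180/340]
  220 → shelf 5 (new)  [load 220/340]
  50 → shelf 2  [load 260/340]
  40 → shelf 1  [load 340/340]
  260 → shelf 6 (new)  [load 260/340]
  220 → shelf 7 (new)  [load 220/340]
  250 → shelf 8 (new)  [load 250/340]
  200 → shelf 9 (new)  [load 200/340]
9 shelves opened.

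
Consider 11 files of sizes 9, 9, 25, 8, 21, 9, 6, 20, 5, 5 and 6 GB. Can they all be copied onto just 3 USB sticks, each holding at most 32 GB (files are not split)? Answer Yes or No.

Total = 123 GB; ⌈123/32⌉ = 4.
At least 4 USB sticks are required, but only 3 are allowed.

No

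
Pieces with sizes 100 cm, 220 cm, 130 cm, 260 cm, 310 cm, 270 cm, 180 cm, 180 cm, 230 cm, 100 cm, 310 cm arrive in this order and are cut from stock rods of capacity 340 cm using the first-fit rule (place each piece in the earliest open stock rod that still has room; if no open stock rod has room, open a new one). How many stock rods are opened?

  100 → stock rod 1 (new)  [load 100/340]
  220 → stock rod 1  [load 320/340]
  130 → stock rod 2 (new)  [load 130/340]
  260 → stock rod 3 (new)  [load 260/340]
  310 → stock rod 4 (new)  [load 310/340]
  270 → stock rod 5 (new)  [load 270/340]
  180 → stock rod 2  [load 310/340]
  180 → stock rod 6 (new)  [load 180/340]
  230 → stock rod 7 (new)  [load 230/340]
  100 → stock rod 6  [load 280/340]
  310 → stock rod 8 (new)  [load 310/340]
8 stock rods opened.

8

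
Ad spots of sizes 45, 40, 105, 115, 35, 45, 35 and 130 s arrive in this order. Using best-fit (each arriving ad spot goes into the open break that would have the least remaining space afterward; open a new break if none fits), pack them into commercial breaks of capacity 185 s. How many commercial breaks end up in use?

4

  45 → break 1 (new)  [load 45/185]
  40 → break 1  [load 85/185]
  105 → break 2 (new)  [load 105/185]
  115 → break 3 (new)  [load 115/185]
  35 → break 3  [load 150/185]
  45 → break 2  [load 150/185]
  35 → break 2  [load 185/185]
  130 → break 4 (new)  [load 130/185]
4 commercial breaks opened.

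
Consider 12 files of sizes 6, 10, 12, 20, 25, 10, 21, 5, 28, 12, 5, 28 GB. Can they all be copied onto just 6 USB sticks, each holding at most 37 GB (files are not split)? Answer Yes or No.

A valid assignment using 6 USB sticks:
  USB stick 1: 28 + 6 = 34
  USB stick 2: 28 + 5 = 33
  USB stick 3: 25 + 12 = 37
  USB stick 4: 21 + 12 = 33
  USB stick 5: 20 + 10 + 5 = 35
  USB stick 6: 10 = 10
Every load is within 37 GB, so 6 USB sticks suffice.

Yes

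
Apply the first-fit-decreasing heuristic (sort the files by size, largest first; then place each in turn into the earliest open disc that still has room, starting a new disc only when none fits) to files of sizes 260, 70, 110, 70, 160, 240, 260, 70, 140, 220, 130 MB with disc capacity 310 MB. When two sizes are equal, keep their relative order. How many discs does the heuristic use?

6

Sorted descending: 260, 260, 240, 220, 160, 140, 130, 110, 70, 70, 70.
  260 → disc 1 (new)  [load 260/310]
  260 → disc 2 (new)  [load 260/310]
  240 → disc 3 (new)  [load 240/310]
  220 → disc 4 (new)  [load 220/310]
  160 → disc 5 (new)  [load 160/310]
  140 → disc 5  [load 300/310]
  130 → disc 6 (new)  [load 130/310]
  110 → disc 6  [load 240/310]
  70 → disc 3  [load 310/310]
  70 → disc 4  [load 290/310]
  70 → disc 6  [load 310/310]
6 discs opened.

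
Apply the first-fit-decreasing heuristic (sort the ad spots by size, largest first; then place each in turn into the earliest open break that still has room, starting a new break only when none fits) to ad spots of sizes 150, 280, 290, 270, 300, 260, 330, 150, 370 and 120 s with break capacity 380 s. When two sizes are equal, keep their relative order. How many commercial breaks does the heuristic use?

8

Sorted descending: 370, 330, 300, 290, 280, 270, 260, 150, 150, 120.
  370 → break 1 (new)  [load 370/380]
  330 → break 2 (new)  [load 330/380]
  300 → break 3 (new)  [load 300/380]
  290 → break 4 (new)  [load 290/380]
  280 → break 5 (new)  [load 280/380]
  270 → break 6 (new)  [load 270/380]
  260 → break 7 (new)  [load 260/380]
  150 → break 8 (new)  [load 150/380]
  150 → break 8  [load 300/380]
  120 → break 7  [load 380/380]
8 commercial breaks opened.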